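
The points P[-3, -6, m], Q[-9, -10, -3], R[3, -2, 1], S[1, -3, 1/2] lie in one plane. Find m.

-1

The points are coplanar iff PQ · (PR × PS) = 0.
Expanding, this is linear in m: (-4)m + (-4) = 0.
So m = -1.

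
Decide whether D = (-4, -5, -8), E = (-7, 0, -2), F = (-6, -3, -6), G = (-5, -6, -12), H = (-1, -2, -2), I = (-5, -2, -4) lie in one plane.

No

The plane through D, E, F has normal n = DE × DF = (-2, -6, 4) and equation n·P = 6.
Checking the remaining points: n·G = -2, n·H = 6, n·I = 6.
Since n·G = -2 ≠ 6, G is off the plane and the points are not all coplanar.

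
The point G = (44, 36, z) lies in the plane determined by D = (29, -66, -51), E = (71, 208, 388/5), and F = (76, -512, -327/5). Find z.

-21/5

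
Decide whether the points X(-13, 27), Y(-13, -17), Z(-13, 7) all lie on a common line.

XY = (0, -44), XZ = (0, -20).
det[XY; XZ] = (0)(-20) − (-44)(0) = 0.
The determinant is zero, so the points are collinear.

Yes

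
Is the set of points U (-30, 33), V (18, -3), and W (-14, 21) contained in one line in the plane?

Yes

UV = (48, -36), UW = (16, -12).
Checking proportionality: UW = 1/3·UV, so the vectors are parallel and the points are collinear.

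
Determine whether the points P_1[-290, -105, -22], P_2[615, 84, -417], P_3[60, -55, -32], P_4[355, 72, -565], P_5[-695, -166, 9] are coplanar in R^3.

The plane through P_1, P_2, P_3 has normal n = P_1P_2 × P_1P_3 = (17860, -129200, -20900) and equation n·P = 8846400.
Checking the remaining points: n·P_4 = 8846400, n·P_5 = 8846400.
All equal 8846400, so all 5 points lie in one plane.

Yes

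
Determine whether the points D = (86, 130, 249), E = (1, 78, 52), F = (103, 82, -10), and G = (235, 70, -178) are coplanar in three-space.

Yes

The four points are coplanar iff the 3×3 determinant with rows DE, DF, DG is zero.
Rows: (-85, -52, -197), (17, -48, -259), (149, -60, -427).
Expanding along the first row: (-85)(4956) − (-52)(31332) + (-197)(6132) = 0.
Zero determinant ⇒ coplanar.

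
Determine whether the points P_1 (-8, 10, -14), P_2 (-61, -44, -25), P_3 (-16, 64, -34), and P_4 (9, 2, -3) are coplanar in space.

A normal to the plane through P_1, P_2, P_3 is n = P_1P_2 × P_1P_3 = (1674, -972, -3294).
The plane has equation n·P = 23004. For P_4: n·P_4 = 23004.
Equal, so P_4 lies in the plane and all four are coplanar.

Yes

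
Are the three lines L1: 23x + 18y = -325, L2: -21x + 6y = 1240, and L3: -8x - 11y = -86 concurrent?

Intersecting L1 and L2: solving the 2×2 system gives (x, y) = (-4045/86, 21695/516).
Substitute into L3: (-8)(-4045/86) + (-11)(21695/516) = -44485/516.
But L3 requires -86 ≠ -44485/516, so the three lines have no common point.

No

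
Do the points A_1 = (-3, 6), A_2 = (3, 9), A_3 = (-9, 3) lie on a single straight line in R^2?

A_1A_2 = (6, 3), A_1A_3 = (-6, -3).
det[A_1A_2; A_1A_3] = (6)(-3) − (3)(-6) = 0.
The determinant is zero, so the points are collinear.

Yes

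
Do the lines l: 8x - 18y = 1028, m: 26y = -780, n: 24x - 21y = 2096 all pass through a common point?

No

The three lines meet at one point iff the augmented coefficient matrix [aᵢ bᵢ cᵢ] has rank < 3, i.e. its determinant vanishes.
Here the determinant is 416.
Nonzero, so no common point exists.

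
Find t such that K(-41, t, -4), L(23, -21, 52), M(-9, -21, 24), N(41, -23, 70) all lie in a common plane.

-21

Coplanarity ⇔ det[KL; KM; KN] = 0.
Expanding, this is linear in t: (-72)t + (-1512) = 0.
So t = -21.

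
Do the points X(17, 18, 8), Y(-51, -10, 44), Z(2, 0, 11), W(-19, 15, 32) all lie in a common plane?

Yes

A normal to the plane through X, Y, Z is n = XY × XZ = (564, -336, 804).
The plane has equation n·P = 9972. For W: n·W = 9972.
Equal, so W lies in the plane and all four are coplanar.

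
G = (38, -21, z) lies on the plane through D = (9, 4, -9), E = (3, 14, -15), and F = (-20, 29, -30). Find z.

Coplanarity requires DE · (DF × DG) = 0.
DE = (-6, 10, -6), DF = (-29, 25, -21); the triple product is linear in z with coefficient 140 and constant term -1680.
Setting it to zero: z = 12.

12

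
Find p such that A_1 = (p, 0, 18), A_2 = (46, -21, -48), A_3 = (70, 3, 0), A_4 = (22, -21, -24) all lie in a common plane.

43

Coplanarity ⇔ det[A_1A_2; A_1A_3; A_1A_4] = 0.
Expanding, this is linear in p: (-576)p + (24768) = 0.
So p = 43.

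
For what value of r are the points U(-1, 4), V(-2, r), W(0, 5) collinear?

Collinearity: (V − U) must be parallel to (W − U) = (1, 1).
Cross-multiplying the components: (r − 4)·(1) = (-1)·(1).
Solving gives r = 3.

3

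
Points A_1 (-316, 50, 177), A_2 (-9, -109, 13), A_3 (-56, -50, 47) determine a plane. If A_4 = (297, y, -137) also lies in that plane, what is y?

A normal to the plane is n = A_1A_2 × A_1A_3 = (4270, -2730, 10640).
A_4 lies in the plane iff n · A_1A_4 = 0.
This gives (-2730)y + (-586950) = 0, so y = -215.

-215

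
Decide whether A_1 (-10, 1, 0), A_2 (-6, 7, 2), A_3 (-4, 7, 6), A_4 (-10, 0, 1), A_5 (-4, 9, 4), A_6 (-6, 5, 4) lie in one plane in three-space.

The plane through A_1, A_2, A_3 has normal n = A_1A_2 × A_1A_3 = (24, -12, -12) and equation n·P = -252.
Checking the remaining points: n·A_4 = -252, n·A_5 = -252, n·A_6 = -252.
All equal -252, so all 6 points lie in one plane.

Yes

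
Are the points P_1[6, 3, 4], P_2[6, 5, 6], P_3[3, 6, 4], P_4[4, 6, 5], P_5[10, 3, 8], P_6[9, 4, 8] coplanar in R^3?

The plane through P_1, P_2, P_3 has normal n = P_1P_2 × P_1P_3 = (-6, -6, 6) and equation n·P = -30.
Checking the remaining points: n·P_4 = -30, n·P_5 = -30, n·P_6 = -30.
All equal -30, so all 6 points lie in one plane.

Yes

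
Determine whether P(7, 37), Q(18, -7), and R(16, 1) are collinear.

Yes

PQ = (11, -44), PR = (9, -36).
det[PQ; PR] = (11)(-36) − (-44)(9) = 0.
The determinant is zero, so the points are collinear.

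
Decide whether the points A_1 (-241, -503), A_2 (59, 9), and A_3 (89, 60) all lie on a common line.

No

A_1A_2 = (300, 512), A_1A_3 = (330, 563).
Twice the signed area of △A_1A_2A_3 is (300)(563) − (512)(330) = -60.
The area is nonzero, so the three points are not collinear.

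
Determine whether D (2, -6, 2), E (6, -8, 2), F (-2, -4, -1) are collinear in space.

DE = (4, -2, 0), DF = (-4, 2, -3).
Comparing components 2 and 3: (-2)(-3) − (0)(2) = 6 ≠ 0, so DE and DF are not parallel and the points are not collinear.

No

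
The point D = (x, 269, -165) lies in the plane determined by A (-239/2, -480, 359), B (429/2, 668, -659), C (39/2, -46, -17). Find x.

300

A normal to the plane is n = AB × AC = (10164, -15918, -14616).
D lies in the plane iff n · AD = 0.
This gives (10164)x + (-3049200) = 0, so x = 300.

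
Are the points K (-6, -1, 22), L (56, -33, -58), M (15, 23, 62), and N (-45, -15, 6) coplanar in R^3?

No

With K as base: KL = (62, -32, -80), KM = (21, 24, 40), KN = (-39, -14, -16).
KM × KN = (176, -1224, 642).
KL · (KM × KN) = -1280.
Since -1280 ≠ 0, the four points are not coplanar.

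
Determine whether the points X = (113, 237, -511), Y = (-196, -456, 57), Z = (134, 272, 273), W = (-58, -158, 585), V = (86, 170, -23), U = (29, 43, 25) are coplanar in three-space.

Yes

The plane through X, Y, Z has normal n = XY × XZ = (-563192, 254184, 3738) and equation n·P = -5309206.
Checking the remaining points: n·W = -5309206, n·V = -5309206, n·U = -5309206.
All equal -5309206, so all 6 points lie in one plane.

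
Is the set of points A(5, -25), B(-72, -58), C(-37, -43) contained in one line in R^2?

Yes

AB = (-77, -33), AC = (-42, -18).
Checking proportionality: AC = 6/11·AB, so the vectors are parallel and the points are collinear.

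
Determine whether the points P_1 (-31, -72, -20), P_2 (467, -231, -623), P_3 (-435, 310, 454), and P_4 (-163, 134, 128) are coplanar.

No

With P_1 as base: P_1P_2 = (498, -159, -603), P_1P_3 = (-404, 382, 474), P_1P_4 = (-132, 206, 148).
P_1P_3 × P_1P_4 = (-41108, -2776, -32800).
P_1P_2 · (P_1P_3 × P_1P_4) = -252000.
Since -252000 ≠ 0, the four points are not coplanar.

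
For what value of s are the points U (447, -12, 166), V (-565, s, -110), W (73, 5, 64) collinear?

Direction UW = (-374, 17, -102). From the x-coordinate of V, the parameter along the line is τ = (-565 − 447)/(-374) = 46/17.
Then s = (-12) + 46/17·(17) = 34.

34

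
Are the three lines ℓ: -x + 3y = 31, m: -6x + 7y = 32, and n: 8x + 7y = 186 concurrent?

Yes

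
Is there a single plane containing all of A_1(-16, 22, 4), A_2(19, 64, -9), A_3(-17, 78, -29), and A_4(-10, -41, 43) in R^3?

No

The four points are coplanar iff the 3×3 determinant with rows A_1A_2, A_1A_3, A_1A_4 is zero.
Rows: (35, 42, -13), (-1, 56, -33), (6, -63, 39).
Expanding along the first row: (35)(105) − (42)(159) + (-13)(-273) = 546.
Nonzero ⇒ not coplanar.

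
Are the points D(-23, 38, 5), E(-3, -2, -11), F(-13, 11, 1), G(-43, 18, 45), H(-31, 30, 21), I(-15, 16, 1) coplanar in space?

No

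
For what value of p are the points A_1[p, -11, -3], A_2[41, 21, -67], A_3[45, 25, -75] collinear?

Direction A_2A_3 = (4, 4, -8). From the y-coordinate of A_1, the parameter along the line is τ = (-11 − 21)/4 = -8.
Then p = 41 + (-8)·(4) = 9.

9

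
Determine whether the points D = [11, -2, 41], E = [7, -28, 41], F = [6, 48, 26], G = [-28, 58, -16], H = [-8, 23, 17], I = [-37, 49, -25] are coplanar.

No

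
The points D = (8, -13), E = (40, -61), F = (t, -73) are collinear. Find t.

The three points are collinear iff det[DE; DF] = 0.
This determinant is linear in t: (48)t + (-2304) = 0, so t = 48.

48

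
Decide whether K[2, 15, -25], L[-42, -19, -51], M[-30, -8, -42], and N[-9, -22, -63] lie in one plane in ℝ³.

The four points are coplanar iff the 3×3 determinant with rows KL, KM, KN is zero.
Rows: (-44, -34, -26), (-32, -23, -17), (-11, -37, -38).
Expanding along the first row: (-44)(245) − (-34)(1029) + (-26)(931) = 0.
Zero determinant ⇒ coplanar.

Yes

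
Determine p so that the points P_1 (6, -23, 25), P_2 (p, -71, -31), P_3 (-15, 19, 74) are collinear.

Collinearity requires P_1P_2 × P_1P_3 = 0; each component is linear in p.
The y-component gives (-49)p + (1470) = 0, so p = 30.
The remaining components then also vanish.

30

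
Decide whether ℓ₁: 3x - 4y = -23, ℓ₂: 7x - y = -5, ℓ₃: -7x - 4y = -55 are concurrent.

Lines aᵢx + bᵢy = cᵢ with pairwise distinct directions are concurrent exactly when det[aᵢ bᵢ cᵢ] = 0.
Here the determinant is -770.
Nonzero, so no common point exists.

No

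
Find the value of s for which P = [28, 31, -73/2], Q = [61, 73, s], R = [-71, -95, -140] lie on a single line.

-2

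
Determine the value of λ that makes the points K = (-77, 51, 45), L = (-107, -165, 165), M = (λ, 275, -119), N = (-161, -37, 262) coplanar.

-29

The points are coplanar iff KL · (KM × KN) = 0.
Expanding, this is linear in λ: (36312)λ + (1053048) = 0.
So λ = -29.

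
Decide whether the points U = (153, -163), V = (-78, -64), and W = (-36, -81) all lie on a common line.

UV = (-231, 99), UW = (-189, 82).
Twice the signed area of △UVW is (-231)(82) − (99)(-189) = -231.
The area is nonzero, so the three points are not collinear.

No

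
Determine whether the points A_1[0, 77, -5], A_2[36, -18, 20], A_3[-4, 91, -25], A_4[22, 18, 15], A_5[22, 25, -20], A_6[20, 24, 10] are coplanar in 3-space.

The plane through A_1, A_2, A_3 has normal n = A_1A_2 × A_1A_3 = (1550, 620, 124) and equation n·P = 47120.
Checking the remaining points: n·A_4 = 47120, n·A_5 = 47120, n·A_6 = 47120.
All equal 47120, so all 6 points lie in one plane.

Yes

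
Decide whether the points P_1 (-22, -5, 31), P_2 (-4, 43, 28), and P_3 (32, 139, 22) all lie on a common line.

Yes

P_1P_2 = (18, 48, -3), P_1P_3 = (54, 144, -9).
P_1P_2 × P_1P_3 = (0, 0, 0).
The cross product vanishes, so the three points are collinear.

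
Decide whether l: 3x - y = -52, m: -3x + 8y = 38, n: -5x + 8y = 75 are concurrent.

The three lines meet at one point iff the augmented coefficient matrix [aᵢ bᵢ cᵢ] has rank < 3, i.e. its determinant vanishes.
Here the determinant is 21.
Nonzero, so no common point exists.

No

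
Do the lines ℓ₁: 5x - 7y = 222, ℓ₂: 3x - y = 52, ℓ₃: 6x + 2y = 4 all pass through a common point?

Intersecting ℓ₁ and ℓ₂: solving the 2×2 system gives (x, y) = (71/8, -203/8).
Substitute into ℓ₃: (6)(71/8) + (2)(-203/8) = 5/2.
But ℓ₃ requires 4 ≠ 5/2, so the three lines have no common point.

No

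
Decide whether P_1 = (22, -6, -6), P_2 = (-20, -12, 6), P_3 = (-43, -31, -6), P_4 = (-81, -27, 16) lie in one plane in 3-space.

The four points are coplanar iff the 3×3 determinant with rows P_1P_2, P_1P_3, P_1P_4 is zero.
Rows: (-42, -6, 12), (-65, -25, 0), (-103, -21, 22).
Expanding along the first row: (-42)(-550) − (-6)(-1430) + (12)(-1210) = 0.
Zero determinant ⇒ coplanar.

Yes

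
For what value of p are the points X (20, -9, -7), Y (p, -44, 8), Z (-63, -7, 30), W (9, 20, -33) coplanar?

68

The points are coplanar iff XY · (XZ × XW) = 0.
Expanding, this is linear in p: (-1125)p + (76500) = 0.
So p = 68.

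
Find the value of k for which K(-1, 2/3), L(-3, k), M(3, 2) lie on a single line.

0

The three points are collinear iff det[KL; KM] = 0.
This determinant is linear in k: (-4)k + (0) = 0, so k = 0.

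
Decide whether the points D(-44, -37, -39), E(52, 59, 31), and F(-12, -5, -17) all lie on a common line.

No

DE = (96, 96, 70), DF = (32, 32, 22).
DE × DF = (-128, 128, 0).
The cross product is nonzero, so the points do not lie on one line.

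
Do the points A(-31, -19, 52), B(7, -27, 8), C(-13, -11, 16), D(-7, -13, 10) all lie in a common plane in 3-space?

Yes

With A as base: AB = (38, -8, -44), AC = (18, 8, -36), AD = (24, 6, -42).
AC × AD = (-120, -108, -84).
AB · (AC × AD) = 0.
The scalar triple product vanishes, so the four points are coplanar.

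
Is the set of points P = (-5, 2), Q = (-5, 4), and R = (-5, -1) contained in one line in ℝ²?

Yes

PQ = (0, 2), PR = (0, -3).
Checking proportionality: PR = -3/2·PQ, so the vectors are parallel and the points are collinear.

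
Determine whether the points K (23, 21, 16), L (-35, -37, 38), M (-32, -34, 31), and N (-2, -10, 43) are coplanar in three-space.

A normal to the plane through K, L, M is n = KL × KM = (340, -340, 0).
The plane has equation n·P = 680. For N: n·N = 2720.
2720 ≠ 680, so N is off the plane.

No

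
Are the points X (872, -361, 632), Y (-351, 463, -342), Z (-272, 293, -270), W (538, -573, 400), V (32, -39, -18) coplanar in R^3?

Yes

The plane through X, Y, Z has normal n = XY × XZ = (-106252, 11110, 142814) and equation n·P = -6404006.
Checking the remaining points: n·W = -6404006, n·V = -6404006.
All equal -6404006, so all 5 points lie in one plane.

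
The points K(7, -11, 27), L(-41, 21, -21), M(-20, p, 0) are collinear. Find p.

Direction KL = (-48, 32, -48). From the x-coordinate of M, the parameter along the line is τ = (-20 − 7)/(-48) = 9/16.
Then p = (-11) + 9/16·(32) = 7.

7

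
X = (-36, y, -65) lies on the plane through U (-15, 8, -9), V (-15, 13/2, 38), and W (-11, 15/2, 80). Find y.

A normal to the plane is n = UV × UW = (-110, 188, 6).
X lies in the plane iff n · UX = 0.
This gives (188)y + (470) = 0, so y = -5/2.

-5/2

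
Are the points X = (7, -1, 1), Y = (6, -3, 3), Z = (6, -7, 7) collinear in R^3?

XY = (-1, -2, 2), XZ = (-1, -6, 6).
Comparing components 3 and 1: (2)(-1) − (-1)(6) = 4 ≠ 0, so XY and XZ are not parallel and the points are not collinear.

No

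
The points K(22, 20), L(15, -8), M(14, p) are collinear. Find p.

The three points are collinear iff det[KL; KM] = 0.
This determinant is linear in p: (-7)p + (-84) = 0, so p = -12.

-12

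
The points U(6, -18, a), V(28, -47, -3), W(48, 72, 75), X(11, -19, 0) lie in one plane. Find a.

-3

Coplanarity ⇔ det[UV; UW; UX] = 0.
Expanding, this is linear in a: (-2583)a + (-7749) = 0.
So a = -3.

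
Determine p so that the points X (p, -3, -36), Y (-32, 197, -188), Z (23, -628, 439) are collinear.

Direction YZ = (55, -825, 627). From the y-coordinate of X, the parameter along the line is τ = (-3 − 197)/(-825) = 8/33.
Then p = (-32) + 8/33·(55) = -56/3.

-56/3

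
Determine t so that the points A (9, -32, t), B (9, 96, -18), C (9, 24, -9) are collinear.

Direction BC = (0, -72, 9). From the y-coordinate of A, the parameter along the line is τ = (-32 − 96)/(-72) = 16/9.
Then t = (-18) + 16/9·(9) = -2.

-2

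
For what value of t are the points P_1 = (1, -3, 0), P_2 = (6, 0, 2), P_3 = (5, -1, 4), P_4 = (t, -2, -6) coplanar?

1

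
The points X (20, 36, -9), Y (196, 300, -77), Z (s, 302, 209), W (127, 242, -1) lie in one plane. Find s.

Normal to plane XYW: n = (16120, -8684, 8008); plane equation n·P = -62296.
Requiring n·Z = -62296: (16120)s + (-948896) = -62296.
So s = 55.

55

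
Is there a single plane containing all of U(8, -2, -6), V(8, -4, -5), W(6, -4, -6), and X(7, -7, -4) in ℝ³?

Yes

With U as base: UV = (0, -2, 1), UW = (-2, -2, 0), UX = (-1, -5, 2).
UW × UX = (-4, 4, 8).
UV · (UW × UX) = 0.
The scalar triple product vanishes, so the four points are coplanar.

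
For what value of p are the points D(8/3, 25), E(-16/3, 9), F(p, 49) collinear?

44/3

The three points are collinear iff det[DE; DF] = 0.
This determinant is linear in p: (16)p + (-704/3) = 0, so p = 44/3.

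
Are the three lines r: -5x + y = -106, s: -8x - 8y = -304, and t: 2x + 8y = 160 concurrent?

Yes

Intersecting r and s: solving the 2×2 system gives (x, y) = (24, 14).
Substitute into t: (2)(24) + (8)(14) = 160.
This equals 160, so (24, 14) lies on all three lines and they are concurrent.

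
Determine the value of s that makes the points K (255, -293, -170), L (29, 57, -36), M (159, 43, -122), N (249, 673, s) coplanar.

-212

Coplanarity ⇔ det[KL; KM; KN] = 0.
Expanding, this is linear in s: (-42336)s + (-8975232) = 0.
So s = -212.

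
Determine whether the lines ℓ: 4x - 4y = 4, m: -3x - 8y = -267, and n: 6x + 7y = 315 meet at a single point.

Intersecting ℓ and m: solving the 2×2 system gives (x, y) = (25, 24).
Substitute into n: (6)(25) + (7)(24) = 318.
But n requires 315 ≠ 318, so the three lines have no common point.

No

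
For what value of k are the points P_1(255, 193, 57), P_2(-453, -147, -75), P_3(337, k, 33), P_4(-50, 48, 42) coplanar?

Normal to plane P_1P_2P_4: n = (-14040, 29640, -1040); plane equation n·P = 2081040.
Requiring n·P_3 = 2081040: (29640)k + (-4765800) = 2081040.
So k = 231.

231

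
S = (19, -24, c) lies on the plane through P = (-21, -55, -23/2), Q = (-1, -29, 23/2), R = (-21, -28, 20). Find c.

A normal to the plane is n = PQ × PR = (198, -630, 540).
S lies in the plane iff n · PS = 0.
This gives (540)c + (-5400) = 0, so c = 10.

10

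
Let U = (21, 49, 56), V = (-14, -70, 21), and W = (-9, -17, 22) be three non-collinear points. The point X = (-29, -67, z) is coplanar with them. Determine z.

A normal to the plane is n = UV × UW = (1736, -140, -1260).
X lies in the plane iff n · UX = 0.
This gives (-1260)z + (0) = 0, so z = 0.

0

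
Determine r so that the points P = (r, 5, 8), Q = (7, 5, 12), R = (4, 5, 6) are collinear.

Collinearity requires PQ × PR = 0; each component is linear in r.
The y-component gives (-6)r + (30) = 0, so r = 5.
The remaining components then also vanish.

5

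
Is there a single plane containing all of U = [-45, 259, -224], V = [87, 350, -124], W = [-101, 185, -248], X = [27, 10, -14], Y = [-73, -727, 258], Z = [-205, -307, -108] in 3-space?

Yes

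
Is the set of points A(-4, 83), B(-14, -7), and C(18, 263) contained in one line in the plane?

No

AB = (-10, -90), AC = (22, 180).
det[AB; AC] = (-10)(180) − (-90)(22) = 180.
The determinant is nonzero, so they are not collinear.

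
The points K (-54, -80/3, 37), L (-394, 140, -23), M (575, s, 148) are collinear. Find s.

-335

Collinearity requires KL × KM = 0; each component is linear in s.
The x-component gives (60)s + (20100) = 0, so s = -335.
The remaining components then also vanish.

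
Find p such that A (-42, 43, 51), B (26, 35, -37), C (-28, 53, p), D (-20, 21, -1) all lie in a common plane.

47

Normal to plane ABD: n = (-1520, 1600, -1320); plane equation n·P = 65320.
Requiring n·C = 65320: (-1320)p + (127360) = 65320.
So p = 47.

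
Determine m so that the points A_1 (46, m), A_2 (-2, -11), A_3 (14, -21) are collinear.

-41

The three points are collinear iff det[A_1A_2; A_1A_3] = 0.
This determinant is linear in m: (16)m + (656) = 0, so m = -41.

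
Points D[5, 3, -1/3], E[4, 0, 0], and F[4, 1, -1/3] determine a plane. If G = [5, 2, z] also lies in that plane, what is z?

0

A normal to the plane is n = DE × DF = (2/3, -1/3, -1).
G lies in the plane iff n · DG = 0.
This gives (-1)z + (0) = 0, so z = 0.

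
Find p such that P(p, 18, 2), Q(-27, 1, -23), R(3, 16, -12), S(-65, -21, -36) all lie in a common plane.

31

The points are coplanar iff PQ · (PR × PS) = 0.
Expanding, this is linear in p: (-47)p + (1457) = 0.
So p = 31.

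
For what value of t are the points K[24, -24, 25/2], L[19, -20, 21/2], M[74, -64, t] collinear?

Direction KL = (-5, 4, -2). From the x-coordinate of M, the parameter along the line is τ = (74 − 24)/(-5) = -10.
Then t = 25/2 + (-10)·(-2) = 65/2.

65/2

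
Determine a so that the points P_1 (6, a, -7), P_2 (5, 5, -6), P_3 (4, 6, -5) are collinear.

4

Collinearity requires P_1P_2 × P_1P_3 = 0; each component is linear in a.
The x-component gives (-1)a + (4) = 0, so a = 4.
The remaining components then also vanish.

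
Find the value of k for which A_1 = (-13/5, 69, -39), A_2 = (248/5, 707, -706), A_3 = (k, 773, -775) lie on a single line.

55

Direction A_1A_2 = (261/5, 638, -667). From the y-coordinate of A_3, the parameter along the line is τ = (773 − 69)/638 = 32/29.
Then k = (-13/5) + 32/29·(261/5) = 55.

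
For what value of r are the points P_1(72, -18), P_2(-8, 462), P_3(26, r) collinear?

258

Collinearity: (P_3 − P_1) must be parallel to (P_2 − P_1) = (-80, 480).
Cross-multiplying the components: (r − (-18))·(-80) = (-46)·(480).
Solving gives r = 258.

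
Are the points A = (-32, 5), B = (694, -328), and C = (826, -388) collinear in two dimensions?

No

AB = (726, -333), AC = (858, -393).
If collinear, AC would be a scalar multiple of AB. But (726)·(-393) ≠ (-333)·(858) (difference 396), so they are not parallel; the points are not collinear.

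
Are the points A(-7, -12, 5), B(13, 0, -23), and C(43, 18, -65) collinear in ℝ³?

Yes

AB = (20, 12, -28), AC = (50, 30, -70).
AB × AC = (0, 0, 0).
The cross product vanishes, so the three points are collinear.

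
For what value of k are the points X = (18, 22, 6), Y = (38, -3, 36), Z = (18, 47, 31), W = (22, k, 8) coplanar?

Normal to plane XYZ: n = (-1375, -500, 500); plane equation n·P = -32750.
Requiring n·W = -32750: (-500)k + (-26250) = -32750.
So k = 13.

13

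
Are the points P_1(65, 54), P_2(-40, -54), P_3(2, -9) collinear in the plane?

P_1P_2 = (-105, -108), P_1P_3 = (-63, -63).
If collinear, P_1P_3 would be a scalar multiple of P_1P_2. But (-105)·(-63) ≠ (-108)·(-63) (difference -189), so they are not parallel; the points are not collinear.

No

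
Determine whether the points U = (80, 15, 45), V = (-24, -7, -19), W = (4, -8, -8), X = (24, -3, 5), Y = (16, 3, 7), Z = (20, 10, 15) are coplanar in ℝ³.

Yes

The plane through U, V, W has normal n = UV × UW = (-306, -648, 720) and equation n·P = -1800.
Checking the remaining points: n·X = -1800, n·Y = -1800, n·Z = -1800.
All equal -1800, so all 6 points lie in one plane.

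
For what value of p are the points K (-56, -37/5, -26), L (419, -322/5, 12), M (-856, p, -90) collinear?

443/5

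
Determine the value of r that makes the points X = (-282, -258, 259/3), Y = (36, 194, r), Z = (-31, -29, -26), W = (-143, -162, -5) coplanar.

The points are coplanar iff XY · (XZ × XW) = 0.
Expanding, this is linear in r: (-7735)r + (750295) = 0.
So r = 97.

97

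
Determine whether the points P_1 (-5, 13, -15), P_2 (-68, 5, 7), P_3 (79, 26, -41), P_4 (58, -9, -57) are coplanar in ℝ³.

No

The four points are coplanar iff the 3×3 determinant with rows P_1P_2, P_1P_3, P_1P_4 is zero.
Rows: (-63, -8, 22), (84, 13, -26), (63, -22, -42).
Expanding along the first row: (-63)(-1118) − (-8)(-1890) + (22)(-2667) = -3360.
Nonzero ⇒ not coplanar.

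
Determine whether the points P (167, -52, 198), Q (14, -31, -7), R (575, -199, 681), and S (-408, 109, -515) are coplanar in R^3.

Yes

With P as base: PQ = (-153, 21, -205), PR = (408, -147, 483), PS = (-575, 161, -713).
PR × PS = (27048, 13179, -18837).
PQ · (PR × PS) = 0.
The scalar triple product vanishes, so the four points are coplanar.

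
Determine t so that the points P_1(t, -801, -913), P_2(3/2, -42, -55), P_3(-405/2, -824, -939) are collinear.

Collinearity requires P_1P_2 × P_1P_3 = 0; each component is linear in t.
The y-component gives (-884)t + (-173706) = 0, so t = -393/2.
The remaining components then also vanish.

-393/2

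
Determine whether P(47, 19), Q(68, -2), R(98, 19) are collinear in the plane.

PQ = (21, -21), PR = (51, 0).
Twice the signed area of △PQR is (21)(0) − (-21)(51) = 1071.
The area is nonzero, so the three points are not collinear.

No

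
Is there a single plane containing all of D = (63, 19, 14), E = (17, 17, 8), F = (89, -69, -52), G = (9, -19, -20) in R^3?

The four points are coplanar iff the 3×3 determinant with rows DE, DF, DG is zero.
Rows: (-46, -2, -6), (26, -88, -66), (-54, -38, -34).
Expanding along the first row: (-46)(484) − (-2)(-4448) + (-6)(-5740) = 3280.
Nonzero ⇒ not coplanar.

No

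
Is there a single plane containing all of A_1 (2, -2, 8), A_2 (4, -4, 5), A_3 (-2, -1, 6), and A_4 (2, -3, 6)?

No

With A_1 as base: A_1A_2 = (2, -2, -3), A_1A_3 = (-4, 1, -2), A_1A_4 = (0, -1, -2).
A_1A_3 × A_1A_4 = (-4, -8, 4).
A_1A_2 · (A_1A_3 × A_1A_4) = -4.
Since -4 ≠ 0, the four points are not coplanar.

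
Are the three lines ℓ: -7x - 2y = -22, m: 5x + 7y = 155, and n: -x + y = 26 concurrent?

Lines aᵢx + bᵢy = cᵢ with pairwise distinct directions are concurrent exactly when det[aᵢ bᵢ cᵢ] = 0.
Here the determinant is 117.
Nonzero, so no common point exists.

No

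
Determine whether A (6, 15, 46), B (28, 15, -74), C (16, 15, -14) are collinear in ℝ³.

No

AB = (22, 0, -120), AC = (10, 0, -60).
Comparing components 3 and 1: (-120)(10) − (22)(-60) = 120 ≠ 0, so AB and AC are not parallel and the points are not collinear.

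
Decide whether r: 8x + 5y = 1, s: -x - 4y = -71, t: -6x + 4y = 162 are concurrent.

Yes

Lines aᵢx + bᵢy = cᵢ with pairwise distinct directions are concurrent exactly when det[aᵢ bᵢ cᵢ] = 0.
Here the determinant is 0.
It vanishes, so the lines are concurrent at (-13, 21).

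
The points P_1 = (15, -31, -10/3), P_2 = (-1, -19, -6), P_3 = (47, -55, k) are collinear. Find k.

2

Collinearity requires P_1P_2 × P_1P_3 = 0; each component is linear in k.
The x-component gives (12)k + (-24) = 0, so k = 2.
The remaining components then also vanish.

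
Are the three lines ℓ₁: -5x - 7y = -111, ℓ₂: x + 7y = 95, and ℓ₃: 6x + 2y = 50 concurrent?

Yes

Intersecting ℓ₁ and ℓ₂: solving the 2×2 system gives (x, y) = (4, 13).
Substitute into ℓ₃: (6)(4) + (2)(13) = 50.
This equals 50, so (4, 13) lies on all three lines and they are concurrent.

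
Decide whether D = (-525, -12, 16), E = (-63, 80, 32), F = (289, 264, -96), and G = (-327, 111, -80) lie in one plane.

Yes

A normal to the plane through D, E, F is n = DE × DF = (-14720, 64768, 52624).
The plane has equation n·P = 7792768. For G: n·G = 7792768.
Equal, so G lies in the plane and all four are coplanar.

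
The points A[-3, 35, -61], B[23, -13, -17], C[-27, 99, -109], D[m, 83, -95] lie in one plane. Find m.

-19

Normal to plane ABC: n = (-512, 192, 512); plane equation n·P = -22976.
Requiring n·D = -22976: (-512)m + (-32704) = -22976.
So m = -19.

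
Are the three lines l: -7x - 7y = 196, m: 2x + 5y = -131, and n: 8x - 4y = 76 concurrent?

The three lines meet at one point iff the augmented coefficient matrix [aᵢ bᵢ cᵢ] has rank < 3, i.e. its determinant vanishes.
Here the determinant is 0.
It vanishes, so the lines are concurrent at (-3, -25).

Yes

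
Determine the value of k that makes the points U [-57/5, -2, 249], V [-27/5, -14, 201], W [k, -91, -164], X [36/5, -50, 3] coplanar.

137/5

The points are coplanar iff UV · (UW × UX) = 0.
Expanding, this is linear in k: (-648)k + (88776/5) = 0.
So k = 137/5.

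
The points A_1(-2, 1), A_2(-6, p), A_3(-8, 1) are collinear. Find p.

1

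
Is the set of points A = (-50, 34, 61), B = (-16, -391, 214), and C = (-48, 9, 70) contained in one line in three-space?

AB = (34, -425, 153), AC = (2, -25, 9).
AB × AC = (0, 0, 0).
The cross product vanishes, so the three points are collinear.

Yes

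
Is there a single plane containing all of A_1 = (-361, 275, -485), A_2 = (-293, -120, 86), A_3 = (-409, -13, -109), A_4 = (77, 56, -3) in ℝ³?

Yes

The four points are coplanar iff the 3×3 determinant with rows A_1A_2, A_1A_3, A_1A_4 is zero.
Rows: (68, -395, 571), (-48, -288, 376), (438, -219, 482).
Expanding along the first row: (68)(-56472) − (-395)(-187824) + (571)(136656) = 0.
Zero determinant ⇒ coplanar.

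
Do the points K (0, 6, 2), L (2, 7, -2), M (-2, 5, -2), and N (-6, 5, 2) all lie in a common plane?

No

With K as base: KL = (2, 1, -4), KM = (-2, -1, -4), KN = (-6, -1, 0).
KM × KN = (-4, 24, -4).
KL · (KM × KN) = 32.
Since 32 ≠ 0, the four points are not coplanar.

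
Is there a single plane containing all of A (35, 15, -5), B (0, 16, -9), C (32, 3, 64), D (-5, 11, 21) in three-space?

No

With A as base: AB = (-35, 1, -4), AC = (-3, -12, 69), AD = (-40, -4, 26).
AC × AD = (-36, -2682, -468).
AB · (AC × AD) = 450.
Since 450 ≠ 0, the four points are not coplanar.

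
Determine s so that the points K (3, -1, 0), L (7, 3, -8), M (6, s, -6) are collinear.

2

Direction KL = (4, 4, -8). From the x-coordinate of M, the parameter along the line is τ = (6 − 3)/4 = 3/4.
Then s = (-1) + 3/4·(4) = 2.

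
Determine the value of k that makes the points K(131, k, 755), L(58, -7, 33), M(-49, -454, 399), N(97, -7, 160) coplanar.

-310

Coplanarity ⇔ det[KL; KM; KN] = 0.
Expanding, this is linear in k: (-27863)k + (-8637530) = 0.
So k = -310.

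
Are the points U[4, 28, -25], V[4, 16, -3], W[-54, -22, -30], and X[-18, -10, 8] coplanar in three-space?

With U as base: UV = (0, -12, 22), UW = (-58, -50, -5), UX = (-22, -38, 33).
UW × UX = (-1840, 2024, 1104).
UV · (UW × UX) = 0.
The scalar triple product vanishes, so the four points are coplanar.

Yes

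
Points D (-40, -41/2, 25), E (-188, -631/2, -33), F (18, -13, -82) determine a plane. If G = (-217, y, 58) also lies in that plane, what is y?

A normal to the plane is n = DE × DF = (32000, -19200, 16000).
G lies in the plane iff n · DG = 0.
This gives (-19200)y + (-5529600) = 0, so y = -288.

-288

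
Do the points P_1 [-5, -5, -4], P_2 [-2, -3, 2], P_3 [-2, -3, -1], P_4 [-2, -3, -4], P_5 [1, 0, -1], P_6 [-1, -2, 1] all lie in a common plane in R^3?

The plane through P_1, P_2, P_3 has normal n = P_1P_2 × P_1P_3 = (-6, 9, 0) and equation n·P = -15.
Checking the remaining points: n·P_4 = -15, n·P_5 = -6, n·P_6 = -12.
Since n·P_5 = -6 ≠ -15, P_5 is off the plane and the points are not all coplanar.

No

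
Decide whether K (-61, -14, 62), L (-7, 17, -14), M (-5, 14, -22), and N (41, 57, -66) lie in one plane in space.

Yes

With K as base: KL = (54, 31, -76), KM = (56, 28, -84), KN = (102, 71, -128).
KM × KN = (2380, -1400, 1120).
KL · (KM × KN) = 0.
The scalar triple product vanishes, so the four points are coplanar.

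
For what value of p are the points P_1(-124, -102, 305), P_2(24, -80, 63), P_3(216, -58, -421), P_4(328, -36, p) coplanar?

-465

Normal to plane P_1P_2P_3: n = (-5324, 25168, -968); plane equation n·P = -2202200.
Requiring n·P_4 = -2202200: (-968)p + (-2652320) = -2202200.
So p = -465.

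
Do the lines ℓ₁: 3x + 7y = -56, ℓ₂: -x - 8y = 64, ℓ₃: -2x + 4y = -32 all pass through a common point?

Intersecting ℓ₁ and ℓ₂: solving the 2×2 system gives (x, y) = (0, -8).
Substitute into ℓ₃: (-2)(0) + (4)(-8) = -32.
This equals -32, so (0, -8) lies on all three lines and they are concurrent.

Yes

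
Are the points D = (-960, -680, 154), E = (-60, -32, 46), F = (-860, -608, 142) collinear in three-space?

DE = (900, 648, -108), DF = (100, 72, -12).
Each component of DF is 1/9 times the corresponding component of DE, so DF = 1/9·DE and the points are collinear.

Yes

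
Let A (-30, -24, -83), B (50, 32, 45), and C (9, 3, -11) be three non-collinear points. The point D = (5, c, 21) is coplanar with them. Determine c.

-1

A normal to the plane is n = AB × AC = (576, -768, -24).
D lies in the plane iff n · AD = 0.
This gives (-768)c + (-768) = 0, so c = -1.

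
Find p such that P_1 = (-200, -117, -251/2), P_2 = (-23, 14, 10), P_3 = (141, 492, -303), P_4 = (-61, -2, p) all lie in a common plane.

-34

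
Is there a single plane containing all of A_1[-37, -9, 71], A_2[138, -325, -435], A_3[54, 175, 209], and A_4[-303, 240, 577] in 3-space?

No

With A_1 as base: A_1A_2 = (175, -316, -506), A_1A_3 = (91, 184, 138), A_1A_4 = (-266, 249, 506).
A_1A_3 × A_1A_4 = (58742, -82754, 71603).
A_1A_2 · (A_1A_3 × A_1A_4) = 198996.
Since 198996 ≠ 0, the four points are not coplanar.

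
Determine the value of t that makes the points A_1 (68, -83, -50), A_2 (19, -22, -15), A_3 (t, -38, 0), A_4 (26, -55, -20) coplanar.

The points are coplanar iff A_1A_2 · (A_1A_3 × A_1A_4) = 0.
Expanding, this is linear in t: (-850)t + (-1700) = 0.
So t = -2.

-2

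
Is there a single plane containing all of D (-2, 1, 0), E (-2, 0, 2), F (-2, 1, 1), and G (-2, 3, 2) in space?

With D as base: DE = (0, -1, 2), DF = (0, 0, 1), DG = (0, 2, 2).
DF × DG = (-2, 0, 0).
DE · (DF × DG) = 0.
The scalar triple product vanishes, so the four points are coplanar.

Yes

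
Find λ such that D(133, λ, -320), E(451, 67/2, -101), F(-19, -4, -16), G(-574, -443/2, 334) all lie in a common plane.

Coplanarity ⇔ det[DE; DF; DG] = 0.
Expanding, this is linear in λ: (-117325)λ + (23465000) = 0.
So λ = 200.

200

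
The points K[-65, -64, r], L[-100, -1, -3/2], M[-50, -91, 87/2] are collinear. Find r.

Direction LM = (50, -90, 45). From the x-coordinate of K, the parameter along the line is τ = (-65 − (-100))/50 = 7/10.
Then r = (-3/2) + 7/10·(45) = 30.

30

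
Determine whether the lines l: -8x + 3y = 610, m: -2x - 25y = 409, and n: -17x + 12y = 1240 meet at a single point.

No

Intersecting l and m: solving the 2×2 system gives (x, y) = (-16477/206, -1026/103).
Substitute into n: (-17)(-16477/206) + (12)(-1026/103) = 255485/206.
But n requires 1240 ≠ 255485/206, so the three lines have no common point.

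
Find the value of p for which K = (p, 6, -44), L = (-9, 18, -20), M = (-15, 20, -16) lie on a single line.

Collinearity requires KL × KM = 0; each component is linear in p.
The y-component gives (4)p + (-108) = 0, so p = 27.
The remaining components then also vanish.

27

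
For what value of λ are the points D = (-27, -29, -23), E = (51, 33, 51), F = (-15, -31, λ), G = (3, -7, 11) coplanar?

23

Coplanarity ⇔ det[DE; DF; DG] = 0.
Expanding, this is linear in λ: (144)λ + (-3312) = 0.
So λ = 23.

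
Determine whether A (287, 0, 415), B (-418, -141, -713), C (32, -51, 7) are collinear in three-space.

AB = (-705, -141, -1128), AC = (-255, -51, -408).
Each component of AC is 17/47 times the corresponding component of AB, so AC = 17/47·AB and the points are collinear.

Yes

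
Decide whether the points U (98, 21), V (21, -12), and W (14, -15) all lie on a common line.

UV = (-77, -33), UW = (-84, -36).
det[UV; UW] = (-77)(-36) − (-33)(-84) = 0.
The determinant is zero, so the points are collinear.

Yes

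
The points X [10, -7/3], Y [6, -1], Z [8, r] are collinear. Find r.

-5/3

Collinearity: (Z − X) must be parallel to (Y − X) = (-4, 4/3).
Cross-multiplying the components: (r − (-7/3))·(-4) = (-2)·(4/3).
Solving gives r = -5/3.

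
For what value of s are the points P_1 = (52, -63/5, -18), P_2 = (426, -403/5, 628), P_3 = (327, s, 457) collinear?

Collinearity requires P_1P_2 × P_1P_3 = 0; each component is linear in s.
The x-component gives (-646)s + (-202198/5) = 0, so s = -313/5.
The remaining components then also vanish.

-313/5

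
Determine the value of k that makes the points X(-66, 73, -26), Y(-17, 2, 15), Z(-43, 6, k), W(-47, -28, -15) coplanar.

Normal to plane XYW: n = (3360, 240, -3600); plane equation n·P = -110640.
Requiring n·Z = -110640: (-3600)k + (-143040) = -110640.
So k = -9.

-9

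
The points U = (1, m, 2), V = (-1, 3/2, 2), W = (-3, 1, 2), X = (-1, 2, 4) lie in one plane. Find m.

The points are coplanar iff UV · (UW × UX) = 0.
Expanding, this is linear in m: (-4)m + (8) = 0.
So m = 2.

2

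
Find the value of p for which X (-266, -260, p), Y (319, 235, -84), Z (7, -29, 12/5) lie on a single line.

78

Collinearity requires XY × XZ = 0; each component is linear in p.
The x-component gives (-264)p + (20592) = 0, so p = 78.
The remaining components then also vanish.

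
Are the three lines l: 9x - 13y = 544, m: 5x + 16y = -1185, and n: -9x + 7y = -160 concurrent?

Intersecting l and m: solving the 2×2 system gives (x, y) = (-6701/209, -13385/209).
Substitute into n: (-9)(-6701/209) + (7)(-13385/209) = -33386/209.
But n requires -160 ≠ -33386/209, so the three lines have no common point.

No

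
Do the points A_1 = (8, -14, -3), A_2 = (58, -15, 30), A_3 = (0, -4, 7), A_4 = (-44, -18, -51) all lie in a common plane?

With A_1 as base: A_1A_2 = (50, -1, 33), A_1A_3 = (-8, 10, 10), A_1A_4 = (-52, -4, -48).
A_1A_3 × A_1A_4 = (-440, -904, 552).
A_1A_2 · (A_1A_3 × A_1A_4) = -2880.
Since -2880 ≠ 0, the four points are not coplanar.

No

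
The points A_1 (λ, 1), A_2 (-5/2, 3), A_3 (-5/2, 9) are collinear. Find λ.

The three points are collinear iff det[A_1A_2; A_1A_3] = 0.
This determinant is linear in λ: (-6)λ + (-15) = 0, so λ = -5/2.

-5/2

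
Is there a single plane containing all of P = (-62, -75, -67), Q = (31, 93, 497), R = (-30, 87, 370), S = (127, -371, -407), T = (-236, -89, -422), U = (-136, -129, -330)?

Yes

The plane through P, Q, R has normal n = PQ × PR = (-17952, -22593, 9690) and equation n·X = 2158269.
Checking the remaining points: n·S = 2158269, n·T = 2158269, n·U = 2158269.
All equal 2158269, so all 6 points lie in one plane.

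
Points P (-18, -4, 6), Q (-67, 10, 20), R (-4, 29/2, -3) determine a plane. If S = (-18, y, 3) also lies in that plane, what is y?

19/2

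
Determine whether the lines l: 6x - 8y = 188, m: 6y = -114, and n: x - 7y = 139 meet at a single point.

Yes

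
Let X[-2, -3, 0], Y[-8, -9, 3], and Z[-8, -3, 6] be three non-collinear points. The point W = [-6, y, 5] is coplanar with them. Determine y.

-1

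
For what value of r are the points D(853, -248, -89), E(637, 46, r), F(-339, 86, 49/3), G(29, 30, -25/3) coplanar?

-31

Normal to plane DFG: n = (-2340, 9360, -56160); plane equation n·P = 680940.
Requiring n·E = 680940: (-56160)r + (-1060020) = 680940.
So r = -31.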